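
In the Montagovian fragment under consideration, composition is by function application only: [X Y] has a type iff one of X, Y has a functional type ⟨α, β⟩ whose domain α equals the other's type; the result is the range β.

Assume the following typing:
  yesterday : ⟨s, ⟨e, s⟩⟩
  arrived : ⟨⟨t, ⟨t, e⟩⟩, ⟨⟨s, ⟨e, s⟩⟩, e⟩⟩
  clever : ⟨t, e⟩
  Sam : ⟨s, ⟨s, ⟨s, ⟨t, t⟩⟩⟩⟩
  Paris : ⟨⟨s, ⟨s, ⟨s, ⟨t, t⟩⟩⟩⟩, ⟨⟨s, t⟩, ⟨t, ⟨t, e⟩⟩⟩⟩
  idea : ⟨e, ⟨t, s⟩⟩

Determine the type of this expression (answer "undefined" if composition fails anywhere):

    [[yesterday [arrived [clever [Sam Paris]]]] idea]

At [Sam Paris], Paris : ⟨⟨s, ⟨s, ⟨s, ⟨t, t⟩⟩⟩⟩, ⟨⟨s, t⟩, ⟨t, ⟨t, e⟩⟩⟩⟩ takes Sam : ⟨s, ⟨s, ⟨s, ⟨t, t⟩⟩⟩⟩, giving ⟨⟨s, t⟩, ⟨t, ⟨t, e⟩⟩⟩.
[clever [Sam Paris]]: ⟨t, e⟩ and ⟨⟨s, t⟩, ⟨t, ⟨t, e⟩⟩⟩ cannot combine by function application — type clash.

undefined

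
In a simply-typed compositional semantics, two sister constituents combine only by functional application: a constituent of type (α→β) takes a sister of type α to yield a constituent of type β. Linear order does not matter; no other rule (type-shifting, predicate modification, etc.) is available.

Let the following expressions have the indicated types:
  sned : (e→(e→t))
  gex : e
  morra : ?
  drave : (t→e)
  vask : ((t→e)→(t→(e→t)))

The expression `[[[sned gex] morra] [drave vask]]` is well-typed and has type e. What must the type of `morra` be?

[[[sned gex] morra] [drave vask]] must have type e. The sister [drave vask] has type (t→(e→t)); that is not a function onto e, so [[sned gex] morra] must be the functor, of type ((t→(e→t))→e).
[[sned gex] morra] must have type ((t→(e→t))→e). The sister [sned gex] has type (e→t); that is not a function onto ((t→(e→t))→e), so morra must be the functor, of type ((e→t)→((t→(e→t))→e)).

((e→t)→((t→(e→t))→e))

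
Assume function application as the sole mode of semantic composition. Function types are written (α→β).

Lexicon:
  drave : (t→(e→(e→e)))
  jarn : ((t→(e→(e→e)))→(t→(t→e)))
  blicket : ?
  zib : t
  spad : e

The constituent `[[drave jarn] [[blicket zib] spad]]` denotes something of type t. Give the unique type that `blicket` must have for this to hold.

(t→(e→((t→(t→e))→t)))

For [[drave jarn] [[blicket zib] spad]] to have type t with [drave jarn] of type (t→(t→e)), [[blicket zib] spad] must be the function: [[blicket zib] spad] : ((t→(t→e))→t).
For [[blicket zib] spad] to have type ((t→(t→e))→t) with spad of type e, [blicket zib] must be the function: [blicket zib] : (e→((t→(t→e))→t)).
For [blicket zib] to have type (e→((t→(t→e))→t)) with zib of type t, blicket must be the function: blicket : (t→(e→((t→(t→e))→t))).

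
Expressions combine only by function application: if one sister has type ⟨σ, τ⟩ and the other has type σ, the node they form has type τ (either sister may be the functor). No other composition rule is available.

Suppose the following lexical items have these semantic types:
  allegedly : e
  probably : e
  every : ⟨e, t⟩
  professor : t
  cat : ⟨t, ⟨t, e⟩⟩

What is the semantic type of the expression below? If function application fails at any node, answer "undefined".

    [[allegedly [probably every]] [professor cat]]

undefined

[probably every]: ⟨e, t⟩ applied to e yields t.
At [allegedly [probably every]]: neither e nor t can take the other as argument; the node is ill-typed.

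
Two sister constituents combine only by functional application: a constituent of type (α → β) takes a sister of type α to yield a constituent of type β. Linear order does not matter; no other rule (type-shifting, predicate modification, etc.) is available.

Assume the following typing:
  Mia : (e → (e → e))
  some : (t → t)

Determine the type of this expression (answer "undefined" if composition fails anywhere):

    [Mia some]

undefined

[Mia some]: (e → (e → e)) with (t → t) — neither is a function whose domain matches the other; composition fails here.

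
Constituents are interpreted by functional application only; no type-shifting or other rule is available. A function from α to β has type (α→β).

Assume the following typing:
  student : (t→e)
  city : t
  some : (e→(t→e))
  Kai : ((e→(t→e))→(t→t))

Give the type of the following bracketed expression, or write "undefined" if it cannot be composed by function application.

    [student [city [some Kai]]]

e

[some Kai]: Kai is ((e→(t→e))→(t→t)), some is (e→(t→e)); result (t→t).
[city [some Kai]]: [some Kai] is (t→t), city is t; result t.
[student [city [some Kai]]]: student is (t→e), [city [some Kai]] is t; result e.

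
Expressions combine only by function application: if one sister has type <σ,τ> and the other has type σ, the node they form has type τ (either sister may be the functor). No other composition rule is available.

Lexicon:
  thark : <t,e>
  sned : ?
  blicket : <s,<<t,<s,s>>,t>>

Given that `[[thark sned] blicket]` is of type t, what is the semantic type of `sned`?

<<t,e>,<<s,<<t,<s,s>>,t>>,t>>

[[thark sned] blicket] must have type t. The sister blicket has type <s,<<t,<s,s>>,t>>; that is not a function onto t, so [thark sned] must be the functor, of type <<s,<<t,<s,s>>,t>>,t>.
[thark sned] must have type <<s,<<t,<s,s>>,t>>,t>. The sister thark has type <t,e>; that is not a function onto <<s,<<t,<s,s>>,t>>,t>, so sned must be the functor, of type <<t,e>,<<s,<<t,<s,s>>,t>>,t>>.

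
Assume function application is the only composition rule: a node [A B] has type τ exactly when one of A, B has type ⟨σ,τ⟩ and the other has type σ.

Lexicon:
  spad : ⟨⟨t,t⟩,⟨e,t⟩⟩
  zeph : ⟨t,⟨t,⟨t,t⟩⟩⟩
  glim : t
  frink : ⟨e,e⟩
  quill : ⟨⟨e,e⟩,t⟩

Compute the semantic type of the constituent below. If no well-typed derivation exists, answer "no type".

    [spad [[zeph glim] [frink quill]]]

[zeph glim]: zeph is ⟨t,⟨t,⟨t,t⟩⟩⟩, glim is t; result ⟨t,⟨t,t⟩⟩.
[frink quill]: quill is ⟨⟨e,e⟩,t⟩, frink is ⟨e,e⟩; result t.
[[zeph glim] [frink quill]]: [zeph glim] is ⟨t,⟨t,t⟩⟩, [frink quill] is t; result ⟨t,t⟩.
[spad [[zeph glim] [frink quill]]]: spad is ⟨⟨t,t⟩,⟨e,t⟩⟩, [[zeph glim] [frink quill]] is ⟨t,t⟩; result ⟨e,t⟩.

⟨e,t⟩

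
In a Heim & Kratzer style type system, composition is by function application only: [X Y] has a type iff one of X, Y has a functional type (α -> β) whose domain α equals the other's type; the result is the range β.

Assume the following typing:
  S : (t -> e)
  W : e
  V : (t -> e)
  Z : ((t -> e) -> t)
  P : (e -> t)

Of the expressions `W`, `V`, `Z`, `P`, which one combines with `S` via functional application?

Z

W : e — S needs t; W needs nothing (atomic); neither fits.
V : (t -> e) — S needs t; V needs t; neither fits.
Z — combines: Z : ((t -> e) -> t) takes S : (t -> e) as argument, giving t.
P : (e -> t) — S needs t; P needs e; neither fits.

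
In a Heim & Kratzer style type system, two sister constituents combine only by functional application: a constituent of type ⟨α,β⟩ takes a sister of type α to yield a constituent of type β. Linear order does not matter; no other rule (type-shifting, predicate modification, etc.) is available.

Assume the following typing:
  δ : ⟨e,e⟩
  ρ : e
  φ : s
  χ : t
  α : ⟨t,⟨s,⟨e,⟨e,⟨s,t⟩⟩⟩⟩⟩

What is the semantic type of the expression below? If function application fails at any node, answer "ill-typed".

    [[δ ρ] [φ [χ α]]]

[δ ρ]: functor δ : ⟨e,e⟩, argument ρ : e; result e.
[χ α]: functor α : ⟨t,⟨s,⟨e,⟨e,⟨s,t⟩⟩⟩⟩⟩, argument χ : t; result ⟨s,⟨e,⟨e,⟨s,t⟩⟩⟩⟩.
[φ [χ α]]: functor [χ α] : ⟨s,⟨e,⟨e,⟨s,t⟩⟩⟩⟩, argument φ : s; result ⟨e,⟨e,⟨s,t⟩⟩⟩.
[[δ ρ] [φ [χ α]]]: functor [φ [χ α]] : ⟨e,⟨e,⟨s,t⟩⟩⟩, argument [δ ρ] : e; result ⟨e,⟨s,t⟩⟩.

⟨e,⟨s,t⟩⟩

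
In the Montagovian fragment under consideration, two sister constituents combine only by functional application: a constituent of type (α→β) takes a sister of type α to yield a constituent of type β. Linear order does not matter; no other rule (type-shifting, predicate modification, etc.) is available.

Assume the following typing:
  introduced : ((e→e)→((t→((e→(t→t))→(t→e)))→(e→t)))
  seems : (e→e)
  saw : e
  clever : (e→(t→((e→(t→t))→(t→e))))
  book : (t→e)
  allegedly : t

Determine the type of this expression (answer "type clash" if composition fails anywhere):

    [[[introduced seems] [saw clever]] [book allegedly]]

[introduced seems]: ((e→e)→((t→((e→(t→t))→(t→e)))→(e→t))) applied to (e→e) yields ((t→((e→(t→t))→(t→e)))→(e→t)).
[saw clever]: (e→(t→((e→(t→t))→(t→e)))) applied to e yields (t→((e→(t→t))→(t→e))).
[[introduced seems] [saw clever]]: ((t→((e→(t→t))→(t→e)))→(e→t)) applied to (t→((e→(t→t))→(t→e))) yields (e→t).
[book allegedly]: (t→e) applied to t yields e.
[[[introduced seems] [saw clever]] [book allegedly]]: (e→t) applied to e yields t.

t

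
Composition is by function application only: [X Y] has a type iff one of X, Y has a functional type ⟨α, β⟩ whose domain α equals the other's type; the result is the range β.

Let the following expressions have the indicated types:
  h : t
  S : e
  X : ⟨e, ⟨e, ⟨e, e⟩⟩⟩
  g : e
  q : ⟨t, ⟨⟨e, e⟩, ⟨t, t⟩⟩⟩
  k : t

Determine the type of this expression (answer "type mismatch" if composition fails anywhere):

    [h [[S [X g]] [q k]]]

t

[X g]: ⟨e, ⟨e, ⟨e, e⟩⟩⟩ applied to e yields ⟨e, ⟨e, e⟩⟩.
[S [X g]]: ⟨e, ⟨e, e⟩⟩ applied to e yields ⟨e, e⟩.
[q k]: ⟨t, ⟨⟨e, e⟩, ⟨t, t⟩⟩⟩ applied to t yields ⟨⟨e, e⟩, ⟨t, t⟩⟩.
[[S [X g]] [q k]]: ⟨⟨e, e⟩, ⟨t, t⟩⟩ applied to ⟨e, e⟩ yields ⟨t, t⟩.
[h [[S [X g]] [q k]]]: ⟨t, t⟩ applied to t yields t.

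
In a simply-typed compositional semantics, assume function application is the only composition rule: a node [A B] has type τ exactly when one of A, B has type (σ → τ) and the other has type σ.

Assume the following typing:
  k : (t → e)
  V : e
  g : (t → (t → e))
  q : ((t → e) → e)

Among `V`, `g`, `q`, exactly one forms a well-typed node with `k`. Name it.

q

V : e — does not combine with k.
g : (t → (t → e)) — does not combine with k.
q — combines: q : ((t → e) → e) takes k : (t → e) as argument, giving e.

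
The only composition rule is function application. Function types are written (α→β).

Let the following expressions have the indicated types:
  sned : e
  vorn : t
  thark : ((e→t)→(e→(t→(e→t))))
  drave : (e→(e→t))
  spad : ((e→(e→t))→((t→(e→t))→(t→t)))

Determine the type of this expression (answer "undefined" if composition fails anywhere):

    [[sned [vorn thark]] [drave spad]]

undefined

[vorn thark]: t with ((e→t)→(e→(t→(e→t)))) — neither is a function whose domain matches the other; composition fails here.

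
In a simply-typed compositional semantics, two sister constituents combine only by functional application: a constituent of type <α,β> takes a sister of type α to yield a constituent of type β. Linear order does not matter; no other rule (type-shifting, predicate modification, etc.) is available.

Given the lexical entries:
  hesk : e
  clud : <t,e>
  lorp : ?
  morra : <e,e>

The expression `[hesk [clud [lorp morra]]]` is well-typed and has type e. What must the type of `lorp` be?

<<e,e>,<<t,e>,<e,e>>>

[hesk [clud [lorp morra]]] is required to be e. hesk : e cannot yield e as functor, so [clud [lorp morra]] : <e,e>.
[clud [lorp morra]] is required to be <e,e>. clud : <t,e> cannot yield <e,e> as functor, so [lorp morra] : <<t,e>,<e,e>>.
[lorp morra] is required to be <<t,e>,<e,e>>. morra : <e,e> cannot yield <<t,e>,<e,e>> as functor, so lorp : <<e,e>,<<t,e>,<e,e>>>.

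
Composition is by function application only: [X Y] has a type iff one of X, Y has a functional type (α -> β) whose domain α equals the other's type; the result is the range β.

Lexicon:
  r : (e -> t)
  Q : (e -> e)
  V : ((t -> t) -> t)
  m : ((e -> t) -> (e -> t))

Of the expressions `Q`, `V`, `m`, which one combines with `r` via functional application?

Q : (e -> e) — r needs e; Q needs e; neither fits.
V : ((t -> t) -> t) — r needs e; V needs (t -> t); neither fits.
m — combines: m : ((e -> t) -> (e -> t)) takes r : (e -> t) as argument, giving (e -> t).

m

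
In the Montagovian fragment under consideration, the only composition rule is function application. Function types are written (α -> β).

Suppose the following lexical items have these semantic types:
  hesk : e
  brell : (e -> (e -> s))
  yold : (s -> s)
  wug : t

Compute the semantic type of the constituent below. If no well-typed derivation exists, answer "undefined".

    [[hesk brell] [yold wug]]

[hesk brell]: (e -> (e -> s)) applied to e yields (e -> s).
[yold wug]: (s -> s) with t — neither is a function whose domain matches the other; composition fails here.

undefined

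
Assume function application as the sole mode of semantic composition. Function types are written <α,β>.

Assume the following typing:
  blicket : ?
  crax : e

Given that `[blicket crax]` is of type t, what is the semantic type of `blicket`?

<e,t>

[blicket crax] is required to be t. crax : e cannot yield t as functor, so blicket : <e,t>.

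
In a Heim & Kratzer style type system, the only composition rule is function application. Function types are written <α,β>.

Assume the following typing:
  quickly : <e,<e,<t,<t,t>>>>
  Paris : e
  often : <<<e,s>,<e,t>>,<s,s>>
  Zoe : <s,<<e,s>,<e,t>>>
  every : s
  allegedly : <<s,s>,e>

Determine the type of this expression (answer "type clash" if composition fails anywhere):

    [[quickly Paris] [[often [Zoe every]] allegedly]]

[quickly Paris]: <e,<e,<t,<t,t>>>> applied to e yields <e,<t,<t,t>>>.
[Zoe every]: <s,<<e,s>,<e,t>>> applied to s yields <<e,s>,<e,t>>.
[often [Zoe every]]: <<<e,s>,<e,t>>,<s,s>> applied to <<e,s>,<e,t>> yields <s,s>.
[[often [Zoe every]] allegedly]: <<s,s>,e> applied to <s,s> yields e.
[[quickly Paris] [[often [Zoe every]] allegedly]]: <e,<t,<t,t>>> applied to e yields <t,<t,t>>.

<t,<t,t>>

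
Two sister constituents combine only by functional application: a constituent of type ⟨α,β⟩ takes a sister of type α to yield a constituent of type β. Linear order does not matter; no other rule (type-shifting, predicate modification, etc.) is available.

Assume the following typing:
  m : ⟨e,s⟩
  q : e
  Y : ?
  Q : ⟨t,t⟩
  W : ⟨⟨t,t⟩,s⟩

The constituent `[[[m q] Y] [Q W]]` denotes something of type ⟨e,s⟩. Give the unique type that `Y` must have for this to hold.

[[[m q] Y] [Q W]] must have type ⟨e,s⟩. The sister [Q W] has type s; that is not a function onto ⟨e,s⟩, so [[m q] Y] must be the functor, of type ⟨s,⟨e,s⟩⟩.
[[m q] Y] must have type ⟨s,⟨e,s⟩⟩. The sister [m q] has type s; that is not a function onto ⟨s,⟨e,s⟩⟩, so Y must be the functor, of type ⟨s,⟨s,⟨e,s⟩⟩⟩.

⟨s,⟨s,⟨e,s⟩⟩⟩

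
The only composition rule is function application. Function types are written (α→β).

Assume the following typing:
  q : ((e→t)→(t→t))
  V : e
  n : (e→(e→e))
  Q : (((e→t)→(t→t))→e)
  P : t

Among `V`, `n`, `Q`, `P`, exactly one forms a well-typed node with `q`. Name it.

V : e — q needs (e→t); V needs nothing (atomic); neither fits.
n : (e→(e→e)) — q needs (e→t); n needs e; neither fits.
Q — combines: Q : (((e→t)→(t→t))→e) takes q : ((e→t)→(t→t)) as argument, giving e.
P : t — q needs (e→t); P needs nothing (atomic); neither fits.

Q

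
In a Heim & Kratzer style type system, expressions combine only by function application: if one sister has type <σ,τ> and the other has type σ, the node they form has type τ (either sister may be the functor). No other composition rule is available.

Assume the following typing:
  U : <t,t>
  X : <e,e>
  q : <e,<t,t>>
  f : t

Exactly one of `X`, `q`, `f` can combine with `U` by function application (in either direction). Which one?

f

X : <e,e> — does not combine with U.
q : <e,<t,t>> — does not combine with U.
f — combines: U : <t,t> takes f : t as argument, giving t.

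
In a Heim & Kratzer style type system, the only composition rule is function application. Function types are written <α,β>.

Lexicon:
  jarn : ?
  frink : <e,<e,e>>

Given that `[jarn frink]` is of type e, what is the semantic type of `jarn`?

For [jarn frink] to have type e with frink of type <e,<e,e>>, jarn must be the function: jarn : <<e,<e,e>>,e>.

<<e,<e,e>>,e>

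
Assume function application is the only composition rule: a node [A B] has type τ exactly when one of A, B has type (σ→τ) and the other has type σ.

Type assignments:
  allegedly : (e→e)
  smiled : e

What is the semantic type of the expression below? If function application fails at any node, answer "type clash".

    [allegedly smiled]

e

[allegedly smiled]: allegedly is (e→e), smiled is e; result e.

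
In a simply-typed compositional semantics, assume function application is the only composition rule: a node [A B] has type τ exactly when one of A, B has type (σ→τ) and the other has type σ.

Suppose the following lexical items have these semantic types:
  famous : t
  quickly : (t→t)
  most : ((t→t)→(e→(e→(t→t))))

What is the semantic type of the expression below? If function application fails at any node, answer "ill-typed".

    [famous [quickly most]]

At [quickly most], most : ((t→t)→(e→(e→(t→t)))) takes quickly : (t→t), giving (e→(e→(t→t))).
[famous [quickly most]]: t with (e→(e→(t→t))) — neither is a function whose domain matches the other; composition fails here.

ill-typed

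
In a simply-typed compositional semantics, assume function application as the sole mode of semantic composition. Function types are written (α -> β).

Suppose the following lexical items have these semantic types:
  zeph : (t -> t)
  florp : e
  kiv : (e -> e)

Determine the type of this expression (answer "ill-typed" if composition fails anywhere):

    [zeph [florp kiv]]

ill-typed

[florp kiv]: (e -> e) applied to e yields e.
At [zeph [florp kiv]]: neither (t -> t) nor e can take the other as argument; the node is ill-typed.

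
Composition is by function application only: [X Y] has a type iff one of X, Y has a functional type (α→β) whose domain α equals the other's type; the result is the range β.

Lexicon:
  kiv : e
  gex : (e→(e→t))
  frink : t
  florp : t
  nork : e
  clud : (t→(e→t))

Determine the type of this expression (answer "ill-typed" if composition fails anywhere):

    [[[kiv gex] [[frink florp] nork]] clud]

At [kiv gex], gex : (e→(e→t)) takes kiv : e, giving (e→t).
[frink florp]: t and t cannot combine by function application — type clash.

ill-typed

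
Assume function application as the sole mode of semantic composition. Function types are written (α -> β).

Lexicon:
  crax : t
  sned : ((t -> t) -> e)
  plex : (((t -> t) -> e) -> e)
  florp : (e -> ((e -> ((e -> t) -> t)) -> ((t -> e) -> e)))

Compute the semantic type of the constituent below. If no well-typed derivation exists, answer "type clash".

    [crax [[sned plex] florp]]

type clash

[sned plex]: (((t -> t) -> e) -> e) applied to ((t -> t) -> e) yields e.
[[sned plex] florp]: (e -> ((e -> ((e -> t) -> t)) -> ((t -> e) -> e))) applied to e yields ((e -> ((e -> t) -> t)) -> ((t -> e) -> e)).
[crax [[sned plex] florp]]: t with ((e -> ((e -> t) -> t)) -> ((t -> e) -> e)) — neither is a function whose domain matches the other; composition fails here.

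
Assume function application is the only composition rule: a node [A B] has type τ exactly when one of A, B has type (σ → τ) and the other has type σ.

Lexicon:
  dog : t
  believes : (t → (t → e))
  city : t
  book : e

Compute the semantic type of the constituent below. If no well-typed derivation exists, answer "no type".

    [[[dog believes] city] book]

no type

[dog believes]: functor believes : (t → (t → e)), argument dog : t; result (t → e).
[[dog believes] city]: functor [dog believes] : (t → e), argument city : t; result e.
[[[dog believes] city] book]: e and e cannot combine by function application — type clash.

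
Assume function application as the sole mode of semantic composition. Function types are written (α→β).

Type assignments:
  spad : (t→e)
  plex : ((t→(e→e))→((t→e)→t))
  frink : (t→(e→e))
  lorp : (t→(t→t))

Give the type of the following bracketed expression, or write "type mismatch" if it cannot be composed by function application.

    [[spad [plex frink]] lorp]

(t→t)

[plex frink]: functor plex : ((t→(e→e))→((t→e)→t)), argument frink : (t→(e→e)); result ((t→e)→t).
[spad [plex frink]]: functor [plex frink] : ((t→e)→t), argument spad : (t→e); result t.
[[spad [plex frink]] lorp]: functor lorp : (t→(t→t)), argument [spad [plex frink]] : t; result (t→t).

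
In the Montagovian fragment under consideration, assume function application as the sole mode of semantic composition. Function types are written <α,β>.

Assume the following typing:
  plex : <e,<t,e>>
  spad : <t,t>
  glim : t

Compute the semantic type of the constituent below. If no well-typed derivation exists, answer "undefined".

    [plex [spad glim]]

[spad glim]: <t,t> applied to t yields t.
At [plex [spad glim]]: neither <e,<t,e>> nor t can take the other as argument; the node is ill-typed.

undefined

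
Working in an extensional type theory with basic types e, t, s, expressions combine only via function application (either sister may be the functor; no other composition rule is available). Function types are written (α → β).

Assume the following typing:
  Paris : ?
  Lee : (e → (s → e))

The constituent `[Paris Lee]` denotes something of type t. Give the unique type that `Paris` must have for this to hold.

((e → (s → e)) → t)

At [Paris Lee] (required: t): Lee is (e → (s → e)), which is not a function with range t; hence Paris is the functor — type ((e → (s → e)) → t).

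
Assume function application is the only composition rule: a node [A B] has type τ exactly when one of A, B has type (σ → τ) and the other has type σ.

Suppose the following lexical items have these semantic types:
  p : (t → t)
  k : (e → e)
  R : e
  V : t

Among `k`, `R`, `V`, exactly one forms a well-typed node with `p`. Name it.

k : (e → e) — neither side's domain matches the other.
R : e — neither side's domain matches the other.
V — combines: p : (t → t) takes V : t as argument, giving t.

V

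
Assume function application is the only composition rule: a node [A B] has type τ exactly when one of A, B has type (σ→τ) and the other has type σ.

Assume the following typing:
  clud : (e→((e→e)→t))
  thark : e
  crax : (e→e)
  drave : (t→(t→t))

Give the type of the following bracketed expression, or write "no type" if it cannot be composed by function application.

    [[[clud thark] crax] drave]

(t→t)

[clud thark] — clud of type (e→((e→e)→t)) combines with thark of type e: type ((e→e)→t).
[[clud thark] crax] — [clud thark] of type ((e→e)→t) combines with crax of type (e→e): type t.
[[[clud thark] crax] drave] — drave of type (t→(t→t)) combines with [[clud thark] crax] of type t: type (t→t).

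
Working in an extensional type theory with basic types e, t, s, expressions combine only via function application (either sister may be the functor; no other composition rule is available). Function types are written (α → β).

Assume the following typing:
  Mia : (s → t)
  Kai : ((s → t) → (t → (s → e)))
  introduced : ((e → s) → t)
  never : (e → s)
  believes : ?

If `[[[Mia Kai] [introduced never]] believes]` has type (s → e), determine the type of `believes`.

At [[[Mia Kai] [introduced never]] believes] (required: (s → e)): [[Mia Kai] [introduced never]] is (s → e), which is not a function with range (s → e); hence believes is the functor — type ((s → e) → (s → e)).

((s → e) → (s → e))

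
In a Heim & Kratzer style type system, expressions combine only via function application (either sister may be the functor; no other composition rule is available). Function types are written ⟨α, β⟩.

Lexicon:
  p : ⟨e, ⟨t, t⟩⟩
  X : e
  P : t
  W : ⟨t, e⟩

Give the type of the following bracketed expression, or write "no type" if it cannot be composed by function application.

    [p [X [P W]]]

[P W]: ⟨t, e⟩ applied to t yields e.
[X [P W]]: e with e — neither is a function whose domain matches the other; composition fails here.

no type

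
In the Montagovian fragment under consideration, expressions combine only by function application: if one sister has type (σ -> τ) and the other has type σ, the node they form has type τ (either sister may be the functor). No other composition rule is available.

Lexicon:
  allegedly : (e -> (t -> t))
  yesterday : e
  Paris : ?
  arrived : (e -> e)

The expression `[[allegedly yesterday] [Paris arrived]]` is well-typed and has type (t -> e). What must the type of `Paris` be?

((e -> e) -> ((t -> t) -> (t -> e)))

For [[allegedly yesterday] [Paris arrived]] to have type (t -> e) with [allegedly yesterday] of type (t -> t), [Paris arrived] must be the function: [Paris arrived] : ((t -> t) -> (t -> e)).
For [Paris arrived] to have type ((t -> t) -> (t -> e)) with arrived of type (e -> e), Paris must be the function: Paris : ((e -> e) -> ((t -> t) -> (t -> e))).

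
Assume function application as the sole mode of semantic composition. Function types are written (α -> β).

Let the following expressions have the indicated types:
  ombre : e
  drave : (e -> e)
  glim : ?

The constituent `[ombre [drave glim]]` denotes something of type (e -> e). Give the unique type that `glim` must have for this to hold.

At [ombre [drave glim]] (required: (e -> e)): ombre is e, which is not a function with range (e -> e); hence [drave glim] is the functor — type (e -> (e -> e)).
At [drave glim] (required: (e -> (e -> e))): drave is (e -> e), which is not a function with range (e -> (e -> e)); hence glim is the functor — type ((e -> e) -> (e -> (e -> e))).

((e -> e) -> (e -> (e -> e)))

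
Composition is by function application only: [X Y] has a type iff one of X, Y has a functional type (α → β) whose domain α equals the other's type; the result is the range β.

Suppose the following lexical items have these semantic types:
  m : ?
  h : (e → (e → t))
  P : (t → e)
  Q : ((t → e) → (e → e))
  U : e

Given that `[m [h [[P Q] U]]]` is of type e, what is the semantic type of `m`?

[m [h [[P Q] U]]] must have type e. The sister [h [[P Q] U]] has type (e → t); that is not a function onto e, so m must be the functor, of type ((e → t) → e).

((e → t) → e)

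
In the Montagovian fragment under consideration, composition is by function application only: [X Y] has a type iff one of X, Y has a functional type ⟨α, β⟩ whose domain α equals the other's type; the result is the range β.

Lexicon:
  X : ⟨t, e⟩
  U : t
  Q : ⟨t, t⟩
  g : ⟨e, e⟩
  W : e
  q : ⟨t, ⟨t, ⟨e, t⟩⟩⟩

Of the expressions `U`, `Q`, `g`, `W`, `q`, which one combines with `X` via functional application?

U — combines: X : ⟨t, e⟩ takes U : t as argument, giving e.
Q : ⟨t, t⟩ — does not combine with X.
g : ⟨e, e⟩ — does not combine with X.
W : e — does not combine with X.
q : ⟨t, ⟨t, ⟨e, t⟩⟩⟩ — does not combine with X.

U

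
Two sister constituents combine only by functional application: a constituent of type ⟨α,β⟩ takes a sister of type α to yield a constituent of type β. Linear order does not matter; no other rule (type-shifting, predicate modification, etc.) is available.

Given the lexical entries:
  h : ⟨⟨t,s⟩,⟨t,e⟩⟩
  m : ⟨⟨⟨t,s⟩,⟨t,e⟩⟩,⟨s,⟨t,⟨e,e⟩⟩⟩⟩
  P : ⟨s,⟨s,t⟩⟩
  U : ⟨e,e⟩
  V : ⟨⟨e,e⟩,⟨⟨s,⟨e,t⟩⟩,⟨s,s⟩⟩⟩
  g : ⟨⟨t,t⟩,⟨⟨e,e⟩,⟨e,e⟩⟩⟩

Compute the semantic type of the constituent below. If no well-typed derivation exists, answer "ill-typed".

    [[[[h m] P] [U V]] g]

ill-typed

[h m] — m of type ⟨⟨⟨t,s⟩,⟨t,e⟩⟩,⟨s,⟨t,⟨e,e⟩⟩⟩⟩ combines with h of type ⟨⟨t,s⟩,⟨t,e⟩⟩: type ⟨s,⟨t,⟨e,e⟩⟩⟩.
At [[h m] P]: neither ⟨s,⟨t,⟨e,e⟩⟩⟩ nor ⟨s,⟨s,t⟩⟩ can take the other as argument; the node is ill-typed.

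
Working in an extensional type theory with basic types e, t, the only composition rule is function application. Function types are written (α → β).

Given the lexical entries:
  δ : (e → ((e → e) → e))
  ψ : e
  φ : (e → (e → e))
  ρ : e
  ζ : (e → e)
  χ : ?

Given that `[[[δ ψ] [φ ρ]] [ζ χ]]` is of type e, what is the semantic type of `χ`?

For [[[δ ψ] [φ ρ]] [ζ χ]] to have type e with [[δ ψ] [φ ρ]] of type e, [ζ χ] must be the function: [ζ χ] : (e → e).
For [ζ χ] to have type (e → e) with ζ of type (e → e), χ must be the function: χ : ((e → e) → (e → e)).

((e → e) → (e → e))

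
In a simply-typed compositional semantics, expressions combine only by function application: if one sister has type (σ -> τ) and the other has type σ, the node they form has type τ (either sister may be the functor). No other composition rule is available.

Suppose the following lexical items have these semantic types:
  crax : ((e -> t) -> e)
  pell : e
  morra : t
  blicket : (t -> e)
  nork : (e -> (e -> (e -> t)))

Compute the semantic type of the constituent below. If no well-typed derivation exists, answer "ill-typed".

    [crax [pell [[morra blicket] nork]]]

e

At [morra blicket], blicket : (t -> e) takes morra : t, giving e.
At [[morra blicket] nork], nork : (e -> (e -> (e -> t))) takes [morra blicket] : e, giving (e -> (e -> t)).
At [pell [[morra blicket] nork]], [[morra blicket] nork] : (e -> (e -> t)) takes pell : e, giving (e -> t).
At [crax [pell [[morra blicket] nork]]], crax : ((e -> t) -> e) takes [pell [[morra blicket] nork]] : (e -> t), giving e.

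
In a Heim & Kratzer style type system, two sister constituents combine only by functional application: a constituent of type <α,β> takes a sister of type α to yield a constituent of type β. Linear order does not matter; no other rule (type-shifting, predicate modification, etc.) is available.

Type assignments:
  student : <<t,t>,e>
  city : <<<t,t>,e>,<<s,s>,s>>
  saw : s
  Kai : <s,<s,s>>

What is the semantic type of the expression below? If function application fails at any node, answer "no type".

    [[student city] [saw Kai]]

[student city]: city is <<<t,t>,e>,<<s,s>,s>>, student is <<t,t>,e>; result <<s,s>,s>.
[saw Kai]: Kai is <s,<s,s>>, saw is s; result <s,s>.
[[student city] [saw Kai]]: [student city] is <<s,s>,s>, [saw Kai] is <s,s>; result s.

s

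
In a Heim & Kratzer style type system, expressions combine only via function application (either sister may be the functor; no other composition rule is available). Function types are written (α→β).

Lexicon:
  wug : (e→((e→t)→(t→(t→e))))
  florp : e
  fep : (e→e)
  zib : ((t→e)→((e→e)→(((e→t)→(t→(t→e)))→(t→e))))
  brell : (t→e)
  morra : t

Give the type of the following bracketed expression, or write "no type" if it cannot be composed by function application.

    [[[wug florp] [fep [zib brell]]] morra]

[wug florp] — wug of type (e→((e→t)→(t→(t→e)))) combines with florp of type e: type ((e→t)→(t→(t→e))).
[zib brell] — zib of type ((t→e)→((e→e)→(((e→t)→(t→(t→e)))→(t→e)))) combines with brell of type (t→e): type ((e→e)→(((e→t)→(t→(t→e)))→(t→e))).
[fep [zib brell]] — [zib brell] of type ((e→e)→(((e→t)→(t→(t→e)))→(t→e))) combines with fep of type (e→e): type (((e→t)→(t→(t→e)))→(t→e)).
[[wug florp] [fep [zib brell]]] — [fep [zib brell]] of type (((e→t)→(t→(t→e)))→(t→e)) combines with [wug florp] of type ((e→t)→(t→(t→e))): type (t→e).
[[[wug florp] [fep [zib brell]]] morra] — [[wug florp] [fep [zib brell]]] of type (t→e) combines with morra of type t: type e.

e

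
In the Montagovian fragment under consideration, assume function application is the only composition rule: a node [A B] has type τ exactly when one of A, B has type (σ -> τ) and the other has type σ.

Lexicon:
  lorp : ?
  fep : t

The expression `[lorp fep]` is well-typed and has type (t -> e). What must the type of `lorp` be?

At [lorp fep] (required: (t -> e)): fep is t, which is not a function with range (t -> e); hence lorp is the functor — type (t -> (t -> e)).

(t -> (t -> e))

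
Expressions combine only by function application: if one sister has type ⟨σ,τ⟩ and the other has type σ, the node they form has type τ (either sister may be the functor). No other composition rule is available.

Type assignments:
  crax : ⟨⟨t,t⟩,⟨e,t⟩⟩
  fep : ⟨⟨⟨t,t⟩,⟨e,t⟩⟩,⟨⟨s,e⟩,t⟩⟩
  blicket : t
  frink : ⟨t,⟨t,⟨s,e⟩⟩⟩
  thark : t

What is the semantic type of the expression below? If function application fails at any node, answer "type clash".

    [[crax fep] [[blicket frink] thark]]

t

[crax fep]: functor fep : ⟨⟨⟨t,t⟩,⟨e,t⟩⟩,⟨⟨s,e⟩,t⟩⟩, argument crax : ⟨⟨t,t⟩,⟨e,t⟩⟩; result ⟨⟨s,e⟩,t⟩.
[blicket frink]: functor frink : ⟨t,⟨t,⟨s,e⟩⟩⟩, argument blicket : t; result ⟨t,⟨s,e⟩⟩.
[[blicket frink] thark]: functor [blicket frink] : ⟨t,⟨s,e⟩⟩, argument thark : t; result ⟨s,e⟩.
[[crax fep] [[blicket frink] thark]]: functor [crax fep] : ⟨⟨s,e⟩,t⟩, argument [[blicket frink] thark] : ⟨s,e⟩; result t.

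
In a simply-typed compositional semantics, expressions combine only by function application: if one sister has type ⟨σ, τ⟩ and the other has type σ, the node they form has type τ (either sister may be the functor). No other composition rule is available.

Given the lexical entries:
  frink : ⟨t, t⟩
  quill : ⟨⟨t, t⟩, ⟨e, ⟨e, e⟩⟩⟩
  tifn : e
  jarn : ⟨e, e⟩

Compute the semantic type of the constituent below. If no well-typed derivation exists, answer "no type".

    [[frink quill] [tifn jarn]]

⟨e, e⟩

[frink quill]: functor quill : ⟨⟨t, t⟩, ⟨e, ⟨e, e⟩⟩⟩, argument frink : ⟨t, t⟩; result ⟨e, ⟨e, e⟩⟩.
[tifn jarn]: functor jarn : ⟨e, e⟩, argument tifn : e; result e.
[[frink quill] [tifn jarn]]: functor [frink quill] : ⟨e, ⟨e, e⟩⟩, argument [tifn jarn] : e; result ⟨e, e⟩.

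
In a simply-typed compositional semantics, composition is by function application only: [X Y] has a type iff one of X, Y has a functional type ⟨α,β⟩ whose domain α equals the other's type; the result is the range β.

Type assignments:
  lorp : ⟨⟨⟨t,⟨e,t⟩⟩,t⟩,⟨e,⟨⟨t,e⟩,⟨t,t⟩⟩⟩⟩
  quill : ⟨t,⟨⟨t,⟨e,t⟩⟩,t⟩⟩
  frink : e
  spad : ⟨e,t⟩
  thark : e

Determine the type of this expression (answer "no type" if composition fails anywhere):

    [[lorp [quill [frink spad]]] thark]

⟨⟨t,e⟩,⟨t,t⟩⟩

At [frink spad], spad : ⟨e,t⟩ takes frink : e, giving t.
At [quill [frink spad]], quill : ⟨t,⟨⟨t,⟨e,t⟩⟩,t⟩⟩ takes [frink spad] : t, giving ⟨⟨t,⟨e,t⟩⟩,t⟩.
At [lorp [quill [frink spad]]], lorp : ⟨⟨⟨t,⟨e,t⟩⟩,t⟩,⟨e,⟨⟨t,e⟩,⟨t,t⟩⟩⟩⟩ takes [quill [frink spad]] : ⟨⟨t,⟨e,t⟩⟩,t⟩, giving ⟨e,⟨⟨t,e⟩,⟨t,t⟩⟩⟩.
At [[lorp [quill [frink spad]]] thark], [lorp [quill [frink spad]]] : ⟨e,⟨⟨t,e⟩,⟨t,t⟩⟩⟩ takes thark : e, giving ⟨⟨t,e⟩,⟨t,t⟩⟩.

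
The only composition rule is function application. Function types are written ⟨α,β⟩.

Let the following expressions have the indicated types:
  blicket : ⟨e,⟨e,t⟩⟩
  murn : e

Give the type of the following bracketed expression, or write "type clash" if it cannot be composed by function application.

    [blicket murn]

[blicket murn]: functor blicket : ⟨e,⟨e,t⟩⟩, argument murn : e; result ⟨e,t⟩.

⟨e,t⟩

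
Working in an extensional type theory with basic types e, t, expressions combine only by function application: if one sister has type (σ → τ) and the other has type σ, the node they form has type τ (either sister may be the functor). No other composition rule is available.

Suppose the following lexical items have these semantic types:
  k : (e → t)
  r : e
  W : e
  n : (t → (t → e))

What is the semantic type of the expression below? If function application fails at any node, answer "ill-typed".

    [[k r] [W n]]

[k r]: k is (e → t), r is e; result t.
At [W n]: neither e nor (t → (t → e)) can take the other as argument; the node is ill-typed.

ill-typed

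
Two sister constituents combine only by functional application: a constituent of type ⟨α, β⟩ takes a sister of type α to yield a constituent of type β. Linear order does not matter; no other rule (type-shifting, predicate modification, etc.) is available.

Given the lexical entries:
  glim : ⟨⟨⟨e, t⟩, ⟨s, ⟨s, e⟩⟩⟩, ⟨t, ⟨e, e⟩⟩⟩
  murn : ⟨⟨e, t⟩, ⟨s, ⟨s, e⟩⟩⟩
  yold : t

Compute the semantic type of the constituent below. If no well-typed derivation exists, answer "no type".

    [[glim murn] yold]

[glim murn]: functor glim : ⟨⟨⟨e, t⟩, ⟨s, ⟨s, e⟩⟩⟩, ⟨t, ⟨e, e⟩⟩⟩, argument murn : ⟨⟨e, t⟩, ⟨s, ⟨s, e⟩⟩⟩; result ⟨t, ⟨e, e⟩⟩.
[[glim murn] yold]: functor [glim murn] : ⟨t, ⟨e, e⟩⟩, argument yold : t; result ⟨e, e⟩.

⟨e, e⟩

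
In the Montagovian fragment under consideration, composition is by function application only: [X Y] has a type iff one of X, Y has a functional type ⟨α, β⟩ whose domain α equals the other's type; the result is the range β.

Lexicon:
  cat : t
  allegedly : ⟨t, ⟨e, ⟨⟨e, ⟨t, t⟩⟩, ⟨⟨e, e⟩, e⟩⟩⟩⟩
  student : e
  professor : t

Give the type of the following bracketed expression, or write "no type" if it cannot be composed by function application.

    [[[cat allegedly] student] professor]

no type

[cat allegedly]: functor allegedly : ⟨t, ⟨e, ⟨⟨e, ⟨t, t⟩⟩, ⟨⟨e, e⟩, e⟩⟩⟩⟩, argument cat : t; result ⟨e, ⟨⟨e, ⟨t, t⟩⟩, ⟨⟨e, e⟩, e⟩⟩⟩.
[[cat allegedly] student]: functor [cat allegedly] : ⟨e, ⟨⟨e, ⟨t, t⟩⟩, ⟨⟨e, e⟩, e⟩⟩⟩, argument student : e; result ⟨⟨e, ⟨t, t⟩⟩, ⟨⟨e, e⟩, e⟩⟩.
At [[[cat allegedly] student] professor]: neither ⟨⟨e, ⟨t, t⟩⟩, ⟨⟨e, e⟩, e⟩⟩ nor t can take the other as argument; the node is ill-typed.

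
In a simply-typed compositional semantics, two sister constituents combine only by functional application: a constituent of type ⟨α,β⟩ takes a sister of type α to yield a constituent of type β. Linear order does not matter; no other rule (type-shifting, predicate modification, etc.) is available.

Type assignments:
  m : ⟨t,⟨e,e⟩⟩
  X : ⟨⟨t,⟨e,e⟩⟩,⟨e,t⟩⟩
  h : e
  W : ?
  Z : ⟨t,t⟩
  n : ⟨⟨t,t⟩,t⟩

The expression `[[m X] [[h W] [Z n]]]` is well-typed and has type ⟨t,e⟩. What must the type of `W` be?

⟨e,⟨t,⟨⟨e,t⟩,⟨t,e⟩⟩⟩⟩

[[m X] [[h W] [Z n]]] must have type ⟨t,e⟩. The sister [m X] has type ⟨e,t⟩; that is not a function onto ⟨t,e⟩, so [[h W] [Z n]] must be the functor, of type ⟨⟨e,t⟩,⟨t,e⟩⟩.
[[h W] [Z n]] must have type ⟨⟨e,t⟩,⟨t,e⟩⟩. The sister [Z n] has type t; that is not a function onto ⟨⟨e,t⟩,⟨t,e⟩⟩, so [h W] must be the functor, of type ⟨t,⟨⟨e,t⟩,⟨t,e⟩⟩⟩.
[h W] must have type ⟨t,⟨⟨e,t⟩,⟨t,e⟩⟩⟩. The sister h has type e; that is not a function onto ⟨t,⟨⟨e,t⟩,⟨t,e⟩⟩⟩, so W must be the functor, of type ⟨e,⟨t,⟨⟨e,t⟩,⟨t,e⟩⟩⟩⟩.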